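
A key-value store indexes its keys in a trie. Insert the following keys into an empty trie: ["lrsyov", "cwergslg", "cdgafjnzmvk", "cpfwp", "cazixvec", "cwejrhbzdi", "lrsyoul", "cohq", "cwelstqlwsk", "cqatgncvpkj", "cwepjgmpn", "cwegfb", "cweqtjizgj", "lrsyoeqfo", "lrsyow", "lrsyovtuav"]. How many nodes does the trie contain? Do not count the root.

90

Trace insertions, counting only characters that open a new branch:
  "lrsyov" → 6 new (l, r, s, y, o, v)
  "cwergslg" → 8 new (c, w, e, r, g, s, l, g)
  "cdgafjnzmvk" → prefix "c" already present; 10 new (d, g, a, f, j, n, z, m, v, k)
  "cpfwp" → prefix "c" already present; 4 new (p, f, w, p)
  "cazixvec" → prefix "c" already present; 7 new (a, z, i, x, v, e, c)
  "cwejrhbzdi" → prefix "cwe" already present; 7 new (j, r, h, b, z, d, i)
  "lrsyoul" → prefix "lrsyo" already present; 2 new (u, l)
  "cohq" → prefix "c" already present; 3 new (o, h, q)
  "cwelstqlwsk" → prefix "cwe" already present; 8 new (l, s, t, q, l, w, s, k)
  "cqatgncvpkj" → prefix "c" already present; 10 new (q, a, t, g, n, c, v, p, k, j)
  "cwepjgmpn" → prefix "cwe" already present; 6 new (p, j, g, m, p, n)
  "cwegfb" → prefix "cwe" already present; 3 new (g, f, b)
  "cweqtjizgj" → prefix "cwe" already present; 7 new (q, t, j, i, z, g, j)
  "lrsyoeqfo" → prefix "lrsyo" already present; 4 new (e, q, f, o)
  "lrsyow" → prefix "lrsyo" already present; 1 new (w)
  "lrsyovtuav" → prefix "lrsyov" already present; 4 new (t, u, a, v)
Total nodes = 6 + 8 + 10 + 4 + 7 + 7 + 2 + 3 + 8 + 10 + 6 + 3 + 7 + 4 + 1 + 4 = 90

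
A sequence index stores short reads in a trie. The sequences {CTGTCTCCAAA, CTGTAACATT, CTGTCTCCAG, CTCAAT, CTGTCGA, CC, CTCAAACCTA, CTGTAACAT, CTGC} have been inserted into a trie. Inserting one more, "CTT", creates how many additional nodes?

1

"CT" is already a path in the trie; the remaining "T" must be added.
So 3 − 2 = 1 new nodes.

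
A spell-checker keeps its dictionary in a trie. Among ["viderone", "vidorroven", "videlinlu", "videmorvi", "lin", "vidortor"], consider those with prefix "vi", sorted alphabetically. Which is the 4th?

Words with prefix "vi", in lexicographic order: "videlinlu", "videmorvi", "viderone", "vidorroven", "vidortor"
The 4th is vidorroven.

vidorroven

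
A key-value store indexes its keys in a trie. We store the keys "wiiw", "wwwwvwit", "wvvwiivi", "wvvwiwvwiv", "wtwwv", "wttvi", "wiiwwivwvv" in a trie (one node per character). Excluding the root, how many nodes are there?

Count nodes per top-level branch (shared prefixes stored once):
  'w'-branch (wiiw, wiiwwivwvv, wttvi, wtwwv, wvvwiivi, wvvwiwvwiv, wwwwvwit): 36 nodes
Sum: 36

36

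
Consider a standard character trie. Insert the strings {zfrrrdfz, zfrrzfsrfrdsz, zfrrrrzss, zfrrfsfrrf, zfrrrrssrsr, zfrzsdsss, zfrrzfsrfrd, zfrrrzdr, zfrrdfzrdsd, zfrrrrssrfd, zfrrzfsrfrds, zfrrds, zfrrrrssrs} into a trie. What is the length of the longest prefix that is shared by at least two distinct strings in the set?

Equivalently: take the maximum, over all pairs, of their longest common prefix length.
"zfrrzfsrfrds" and "zfrrzfsrfrdsz" agree on "zfrrzfsrfrds" (12 characters) before diverging; nothing deeper is shared.
Longest shared-prefix length: 12

12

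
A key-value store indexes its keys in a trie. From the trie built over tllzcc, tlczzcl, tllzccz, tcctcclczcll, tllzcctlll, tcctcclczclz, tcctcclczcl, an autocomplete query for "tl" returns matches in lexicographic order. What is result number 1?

tlczzcl

Words with prefix "tl", in lexicographic order: "tlczzcl", "tllzcc", "tllzcctlll", "tllzccz"
Position 1: tlczzcl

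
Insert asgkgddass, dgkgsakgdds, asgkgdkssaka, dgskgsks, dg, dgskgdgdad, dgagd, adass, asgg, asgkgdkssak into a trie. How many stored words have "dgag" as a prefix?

1

Walk to "dgag"; the words in its subtree are exactly those with that prefix.
Matches: "dgagd"
Count: 1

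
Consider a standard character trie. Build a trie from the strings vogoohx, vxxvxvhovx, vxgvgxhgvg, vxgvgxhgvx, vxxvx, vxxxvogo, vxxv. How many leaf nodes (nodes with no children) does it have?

A leaf is a node with no children — equivalently, the end of a word that is not a proper prefix of any other stored word.
Those words: "vogoohx", "vxgvgxhgvg", "vxgvgxhgvx", "vxxvxvhovx", "vxxxvogo"
Leaf count: 5

5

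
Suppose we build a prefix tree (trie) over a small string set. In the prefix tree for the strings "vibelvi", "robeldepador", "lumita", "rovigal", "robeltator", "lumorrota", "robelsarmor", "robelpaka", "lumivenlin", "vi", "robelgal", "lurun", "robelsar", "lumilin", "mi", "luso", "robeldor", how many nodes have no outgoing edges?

15

A leaf is a node with no children — equivalently, the end of a word that is not a proper prefix of any other stored word.
Those words: "lumilin", "lumita", "lumivenlin", "lumorrota", "lurun", "luso", "mi", "robeldepador", "robeldor", "robelgal", "robelpaka", "robelsarmor", "robeltator", "rovigal", "vibelvi"
Leaf count: 15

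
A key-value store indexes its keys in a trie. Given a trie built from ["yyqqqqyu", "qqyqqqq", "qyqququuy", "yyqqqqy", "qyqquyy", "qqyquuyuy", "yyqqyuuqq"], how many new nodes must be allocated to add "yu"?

1

"y" is already a path in the trie; the remaining "u" must be added.
Each of the 1 remaining characters creates one node.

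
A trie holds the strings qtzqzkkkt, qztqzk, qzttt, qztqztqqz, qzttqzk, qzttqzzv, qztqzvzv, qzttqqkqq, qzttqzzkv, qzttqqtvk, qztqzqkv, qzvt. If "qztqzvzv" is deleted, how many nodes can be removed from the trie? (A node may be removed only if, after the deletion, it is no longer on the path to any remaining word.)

3

A node on "qztqzvzv"'s path can go only if nothing else ends at it or branches off below it.
The suffix "vzv" (3 nodes) is used only by "qztqzvzv"; the node for "qztqz" still has the child "k", so pruning stops there.
Nodes removed: 3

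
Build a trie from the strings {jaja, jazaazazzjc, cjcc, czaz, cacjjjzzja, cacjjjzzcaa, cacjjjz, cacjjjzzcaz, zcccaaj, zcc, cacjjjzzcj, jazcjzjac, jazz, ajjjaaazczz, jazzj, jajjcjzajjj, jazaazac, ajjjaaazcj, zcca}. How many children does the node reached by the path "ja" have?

Follow the path "ja" to its node, then look at its outgoing edges.
Characters that immediately follow "ja" among the stored strings: {j, z}.
That node has 2 child edges.

2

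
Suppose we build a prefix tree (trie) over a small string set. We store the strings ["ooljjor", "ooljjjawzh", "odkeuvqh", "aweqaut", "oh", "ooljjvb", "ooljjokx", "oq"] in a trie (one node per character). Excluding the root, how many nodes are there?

Trie structure (* marks end of a word):
(root)
├─ a
│  └─ w
│     └─ e
│        └─ q
│           └─ a
│              └─ u
│                 └─ t *
└─ o
   ├─ d
   │  └─ k
   │     └─ e
   │        └─ u
   │           └─ v
   │              └─ q
   │                 └─ h *
   ├─ h *
   ├─ o
   │  └─ l
   │     └─ j
   │        └─ j
   │           ├─ j
   │           │  └─ a
   │           │     └─ w
   │           │        └─ z
   │           │           └─ h *
   │           ├─ o
   │           │  ├─ k
   │           │  │  └─ x *
   │           │  └─ r *
   │           └─ v
   │              └─ b *
   └─ q *
Counting every labelled node above: 32.

32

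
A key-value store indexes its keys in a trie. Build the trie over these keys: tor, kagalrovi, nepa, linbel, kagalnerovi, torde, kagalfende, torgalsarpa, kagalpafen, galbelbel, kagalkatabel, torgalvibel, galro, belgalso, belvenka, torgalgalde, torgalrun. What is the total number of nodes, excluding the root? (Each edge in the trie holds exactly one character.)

92

For each word, the new-node count is its length minus the longest prefix already in the trie:
  "tor" → 3 new (t, o, r)
  "kagalrovi" → 9 new (k, a, g, a, l, r, o, v, i)
  "nepa" → 4 new (n, e, p, a)
  "linbel" → 6 new (l, i, n, b, e, l)
  "kagalnerovi" → prefix "kagal" already present; 6 new (n, e, r, o, v, i)
  "torde" → prefix "tor" already present; 2 new (d, e)
  "kagalfende" → prefix "kagal" already present; 5 new (f, e, n, d, e)
  "torgalsarpa" → prefix "tor" already present; 8 new (g, a, l, s, a, r, p, a)
  "kagalpafen" → prefix "kagal" already present; 5 new (p, a, f, e, n)
  "galbelbel" → 9 new (g, a, l, b, e, l, b, e, l)
  "kagalkatabel" → prefix "kagal" already present; 7 new (k, a, t, a, b, e, l)
  "torgalvibel" → prefix "torgal" already present; 5 new (v, i, b, e, l)
  "galro" → prefix "gal" already present; 2 new (r, o)
  "belgalso" → 8 new (b, e, l, g, a, l, s, o)
  "belvenka" → prefix "bel" already present; 5 new (v, e, n, k, a)
  "torgalgalde" → prefix "torgal" already present; 5 new (g, a, l, d, e)
  "torgalrun" → prefix "torgal" already present; 3 new (r, u, n)
Total nodes = 3 + 9 + 4 + 6 + 6 + 2 + 5 + 8 + 5 + 9 + 7 + 5 + 2 + 8 + 5 + 5 + 3 = 92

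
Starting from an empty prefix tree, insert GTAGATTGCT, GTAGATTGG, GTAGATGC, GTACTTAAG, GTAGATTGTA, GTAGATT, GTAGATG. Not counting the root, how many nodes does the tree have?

21

Count nodes per top-level branch (shared prefixes stored once):
  'G'-branch (GTACTTAAG, GTAGATG, GTAGATGC, GTAGATT, GTAGATTGCT, GTAGATTGG, GTAGATTGTA): 21 nodes
Sum: 21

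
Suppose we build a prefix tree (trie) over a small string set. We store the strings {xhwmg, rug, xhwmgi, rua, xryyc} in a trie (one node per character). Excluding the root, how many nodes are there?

14

Trace insertions, counting only characters that open a new branch:
  "xhwmg" → 5 new (x, h, w, m, g)
  "rug" → 3 new (r, u, g)
  "xhwmgi" → prefix "xhwmg" already present; 1 new (i)
  "rua" → prefix "ru" already present; 1 new (a)
  "xryyc" → prefix "x" already present; 4 new (r, y, y, c)
Total nodes = 5 + 3 + 1 + 1 + 4 = 14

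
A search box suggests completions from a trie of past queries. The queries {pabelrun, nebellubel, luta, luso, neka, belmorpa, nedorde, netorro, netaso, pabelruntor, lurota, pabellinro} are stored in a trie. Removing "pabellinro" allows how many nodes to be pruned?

Walk "pabellinro" from the leaf back toward the root, removing each node that no remaining word uses.
The suffix "linro" (5 nodes) is used only by "pabellinro"; the node for "pabel" still has the child "r", so pruning stops there.
Nodes removed: 5

5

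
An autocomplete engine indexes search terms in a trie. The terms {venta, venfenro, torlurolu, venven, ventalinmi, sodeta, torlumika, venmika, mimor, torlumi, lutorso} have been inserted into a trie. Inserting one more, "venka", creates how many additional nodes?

2

The longest prefix of "venka" already in the trie is "ven" (length 3).
Each of the 2 remaining characters creates one node.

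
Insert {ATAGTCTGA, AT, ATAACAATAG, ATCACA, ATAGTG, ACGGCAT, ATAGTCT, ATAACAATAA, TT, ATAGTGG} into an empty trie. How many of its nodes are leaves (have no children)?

A leaf is a node with no children — equivalently, the end of a word that is not a proper prefix of any other stored word.
Those words: "ACGGCAT", "ATAACAATAA", "ATAACAATAG", "ATAGTCTGA", "ATAGTGG", "ATCACA", "TT"
Leaf count: 7

7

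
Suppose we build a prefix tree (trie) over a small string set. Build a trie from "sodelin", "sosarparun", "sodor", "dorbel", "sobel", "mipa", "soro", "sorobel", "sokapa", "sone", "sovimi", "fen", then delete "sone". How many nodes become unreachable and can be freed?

2

A node on "sone"'s path can go only if nothing else ends at it or branches off below it.
The suffix "ne" (2 nodes) is used only by "sone"; the node for "so" still has the child "d", so pruning stops there.
Nodes removed: 2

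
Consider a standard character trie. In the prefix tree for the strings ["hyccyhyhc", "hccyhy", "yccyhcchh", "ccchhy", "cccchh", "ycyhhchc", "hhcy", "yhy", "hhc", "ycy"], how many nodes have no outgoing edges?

8

Leaves are exactly the stored words that no other stored word extends.
Those words: "cccchh", "ccchhy", "hccyhy", "hhcy", "hyccyhyhc", "yccyhcchh", "ycyhhchc", "yhy"
Leaf count: 8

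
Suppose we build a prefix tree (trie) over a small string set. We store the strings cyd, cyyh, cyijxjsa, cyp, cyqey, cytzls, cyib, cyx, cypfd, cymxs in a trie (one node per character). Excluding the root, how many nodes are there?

26

Count nodes per top-level branch (shared prefixes stored once):
  'c'-branch (cyd, cyib, cyijxjsa, cymxs, cyp, cypfd, cyqey, cytzls, cyx, cyyh): 26 nodes
Sum: 26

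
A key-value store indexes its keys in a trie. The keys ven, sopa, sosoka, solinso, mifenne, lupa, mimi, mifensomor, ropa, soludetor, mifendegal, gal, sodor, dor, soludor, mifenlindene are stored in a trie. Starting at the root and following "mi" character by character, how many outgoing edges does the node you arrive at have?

2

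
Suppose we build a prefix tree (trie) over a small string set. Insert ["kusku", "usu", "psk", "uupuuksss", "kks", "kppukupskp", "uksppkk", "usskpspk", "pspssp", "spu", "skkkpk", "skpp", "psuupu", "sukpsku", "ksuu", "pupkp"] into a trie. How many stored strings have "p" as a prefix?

4

Walk to "p"; the words in its subtree are exactly those with that prefix.
Words under "p": psk, pspssp, psuupu, pupkp
Count: 4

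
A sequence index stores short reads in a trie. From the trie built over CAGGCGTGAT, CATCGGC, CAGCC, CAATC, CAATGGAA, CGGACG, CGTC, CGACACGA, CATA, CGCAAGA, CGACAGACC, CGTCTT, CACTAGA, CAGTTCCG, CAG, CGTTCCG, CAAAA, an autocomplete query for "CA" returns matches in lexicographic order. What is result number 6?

CAGCC

Filter for "CA…" and sort: "CAAAA", "CAATC", "CAATGGAA", "CACTAGA", "CAG", "CAGCC", "CAGGCGTGAT", "CAGTTCCG", "CATA", "CATCGGC"
The 6th is CAGCC.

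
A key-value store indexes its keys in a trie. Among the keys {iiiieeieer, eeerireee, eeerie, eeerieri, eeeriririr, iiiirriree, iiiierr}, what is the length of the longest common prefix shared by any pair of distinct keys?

6

Equivalently: take the maximum, over all pairs, of their longest common prefix length.
"eeerie" and "eeerieri" agree on "eeerie" (6 characters) before diverging; nothing deeper is shared.
Longest shared-prefix length: 6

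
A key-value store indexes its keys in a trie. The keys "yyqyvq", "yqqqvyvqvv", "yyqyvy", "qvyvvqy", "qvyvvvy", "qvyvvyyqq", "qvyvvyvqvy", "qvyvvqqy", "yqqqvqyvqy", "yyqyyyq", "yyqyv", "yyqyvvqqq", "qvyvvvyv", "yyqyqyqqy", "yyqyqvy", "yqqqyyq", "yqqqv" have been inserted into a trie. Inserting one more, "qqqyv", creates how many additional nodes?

Walking "qqqyv" from the root, the first 1 characters ("q") follow existing edges; "q" is the first miss.
New nodes needed: |"qqqyv"| − 1 = 5 − 1 = 4.

4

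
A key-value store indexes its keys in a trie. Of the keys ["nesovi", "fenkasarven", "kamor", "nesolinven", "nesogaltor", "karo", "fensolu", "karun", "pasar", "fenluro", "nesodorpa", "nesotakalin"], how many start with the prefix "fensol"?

1

Walk to "fensol"; the words in its subtree are exactly those with that prefix.
Words under "fensol": fensolu
Count: 1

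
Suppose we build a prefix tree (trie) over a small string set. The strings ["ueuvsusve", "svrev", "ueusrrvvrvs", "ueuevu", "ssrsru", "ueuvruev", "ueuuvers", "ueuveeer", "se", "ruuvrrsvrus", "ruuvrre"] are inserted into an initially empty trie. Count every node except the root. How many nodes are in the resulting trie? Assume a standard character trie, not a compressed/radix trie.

56

Trace insertions, counting only characters that open a new branch:
  "ueuvsusve" → 9 new (u, e, u, v, s, u, s, v, e)
  "svrev" → 5 new (s, v, r, e, v)
  "ueusrrvvrvs" → prefix "ueu" already present; 8 new (s, r, r, v, v, r, v, s)
  "ueuevu" → prefix "ueu" already present; 3 new (e, v, u)
  "ssrsru" → prefix "s" already present; 5 new (s, r, s, r, u)
  "ueuvruev" → prefix "ueuv" already present; 4 new (r, u, e, v)
  "ueuuvers" → prefix "ueu" already present; 5 new (u, v, e, r, s)
  "ueuveeer" → prefix "ueuv" already present; 4 new (e, e, e, r)
  "se" → prefix "s" already present; 1 new (e)
  "ruuvrrsvrus" → 11 new (r, u, u, v, r, r, s, v, r, u, s)
  "ruuvrre" → prefix "ruuvrr" already present; 1 new (e)
Total nodes = 9 + 5 + 8 + 3 + 5 + 4 + 5 + 4 + 1 + 11 + 1 = 56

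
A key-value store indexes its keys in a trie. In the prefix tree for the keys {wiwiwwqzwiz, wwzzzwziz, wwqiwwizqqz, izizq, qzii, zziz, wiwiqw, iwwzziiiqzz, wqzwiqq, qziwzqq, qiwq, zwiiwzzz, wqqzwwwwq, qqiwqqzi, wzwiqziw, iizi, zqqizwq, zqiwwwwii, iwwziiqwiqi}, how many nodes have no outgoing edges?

19

A leaf is a node with no children — equivalently, the end of a word that is not a proper prefix of any other stored word.
Those words: "iizi", "iwwziiqwiqi", "iwwzziiiqzz", "izizq", "qiwq", "qqiwqqzi", "qzii", "qziwzqq", "wiwiqw", "wiwiwwqzwiz", "wqqzwwwwq", "wqzwiqq", "wwqiwwizqqz", "wwzzzwziz", "wzwiqziw", "zqiwwwwii", "zqqizwq", "zwiiwzzz", "zziz"
Leaf count: 19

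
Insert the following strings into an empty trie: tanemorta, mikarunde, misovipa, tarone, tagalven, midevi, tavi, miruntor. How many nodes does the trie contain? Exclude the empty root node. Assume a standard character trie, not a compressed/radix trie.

46

For each word, the new-node count is its length minus the longest prefix already in the trie:
  "tanemorta" → 9 new (t, a, n, e, m, o, r, t, a)
  "mikarunde" → 9 new (m, i, k, a, r, u, n, d, e)
  "misovipa" → prefix "mi" already present; 6 new (s, o, v, i, p, a)
  "tarone" → prefix "ta" already present; 4 new (r, o, n, e)
  "tagalven" → prefix "ta" already present; 6 new (g, a, l, v, e, n)
  "midevi" → prefix "mi" already present; 4 new (d, e, v, i)
  "tavi" → prefix "ta" already present; 2 new (v, i)
  "miruntor" → prefix "mi" already present; 6 new (r, u, n, t, o, r)
Total nodes = 9 + 9 + 6 + 4 + 6 + 4 + 2 + 6 = 46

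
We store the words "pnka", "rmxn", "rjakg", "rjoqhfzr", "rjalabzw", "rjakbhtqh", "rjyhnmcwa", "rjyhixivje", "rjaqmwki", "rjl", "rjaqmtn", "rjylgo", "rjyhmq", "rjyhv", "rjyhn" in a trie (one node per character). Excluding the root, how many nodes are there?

Trace insertions, counting only characters that open a new branch:
  "pnka" → 4 new (p, n, k, a)
  "rmxn" → 4 new (r, m, x, n)
  "rjakg" → prefix "r" already present; 4 new (j, a, k, g)
  "rjoqhfzr" → prefix "rj" already present; 6 new (o, q, h, f, z, r)
  "rjalabzw" → prefix "rja" already present; 5 new (l, a, b, z, w)
  "rjakbhtqh" → prefix "rjak" already present; 5 new (b, h, t, q, h)
  "rjyhnmcwa" → prefix "rj" already present; 7 new (y, h, n, m, c, w, a)
  "rjyhixivje" → prefix "rjyh" already present; 6 new (i, x, i, v, j, e)
  "rjaqmwki" → prefix "rja" already present; 5 new (q, m, w, k, i)
  "rjl" → prefix "rj" already present; 1 new (l)
  "rjaqmtn" → prefix "rjaqm" already present; 2 new (t, n)
  "rjylgo" → prefix "rjy" already present; 3 new (l, g, o)
  "rjyhmq" → prefix "rjyh" already present; 2 new (m, q)
  "rjyhv" → prefix "rjyh" already present; 1 new (v)
  "rjyhn" → prefix "rjyhn" already present; 0 new (none)
Total nodes = 4 + 4 + 4 + 6 + 5 + 5 + 7 + 6 + 5 + 1 + 2 + 3 + 2 + 1 + 0 = 55

55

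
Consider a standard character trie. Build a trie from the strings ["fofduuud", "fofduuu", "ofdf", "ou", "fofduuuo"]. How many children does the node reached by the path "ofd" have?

The children of the "ofd" node are the distinct next characters among strings starting with "ofd".
Characters that immediately follow "ofd" among the stored strings: {f}.
That node has 1 child edge.

1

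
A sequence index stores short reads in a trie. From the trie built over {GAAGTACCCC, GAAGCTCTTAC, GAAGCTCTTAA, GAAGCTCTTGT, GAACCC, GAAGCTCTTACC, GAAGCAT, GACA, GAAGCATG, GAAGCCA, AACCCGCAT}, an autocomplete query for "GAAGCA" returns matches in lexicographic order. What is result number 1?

DFS of the "GAAGCA" subtree visits, in order: "GAAGCAT", "GAAGCATG"
Position 1: GAAGCAT

GAAGCAT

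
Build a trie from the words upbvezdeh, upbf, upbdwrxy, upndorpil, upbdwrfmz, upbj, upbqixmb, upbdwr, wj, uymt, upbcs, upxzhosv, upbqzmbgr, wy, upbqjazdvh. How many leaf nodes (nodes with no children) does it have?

14

Leaves are exactly the stored words that no other stored word extends.
Those words: "upbcs", "upbdwrfmz", "upbdwrxy", "upbf", "upbj", "upbqixmb", "upbqjazdvh", "upbqzmbgr", "upbvezdeh", "upndorpil", "upxzhosv", "uymt", "wj", "wy"
Leaf count: 14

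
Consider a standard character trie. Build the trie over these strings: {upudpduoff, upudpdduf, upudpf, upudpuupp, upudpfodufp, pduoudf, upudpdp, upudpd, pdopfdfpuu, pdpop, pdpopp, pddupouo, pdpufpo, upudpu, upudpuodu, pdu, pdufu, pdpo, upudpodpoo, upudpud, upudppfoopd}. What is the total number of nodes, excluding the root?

70

Count nodes per top-level branch (shared prefixes stored once):
  'p'-branch (pddupouo, pdopfdfpuu, pdpo, pdpop, pdpopp, pdpufpo, pdu, pdufu, pduoudf): 31 nodes
  'u'-branch (upudpd, upudpdduf, upudpdp, upudpduoff, upudpf, upudpfodufp, upudpodpoo, upudppfoopd, upudpu, upudpud, upudpuodu, upudpuupp): 39 nodes
Sum: 70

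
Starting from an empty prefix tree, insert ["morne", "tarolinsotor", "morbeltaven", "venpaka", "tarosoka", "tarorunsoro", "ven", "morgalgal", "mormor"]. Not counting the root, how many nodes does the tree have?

52

Insert word by word; a character creates a node only if that edge doesn't already exist:
  "morne" → 5 new (m, o, r, n, e)
  "tarolinsotor" → 12 new (t, a, r, o, l, i, n, s, o, t, o, r)
  "morbeltaven" → prefix "mor" already present; 8 new (b, e, l, t, a, v, e, n)
  "venpaka" → 7 new (v, e, n, p, a, k, a)
  "tarosoka" → prefix "taro" already present; 4 new (s, o, k, a)
  "tarorunsoro" → prefix "taro" already present; 7 new (r, u, n, s, o, r, o)
  "ven" → prefix "ven" already present; 0 new (none)
  "morgalgal" → prefix "mor" already present; 6 new (g, a, l, g, a, l)
  "mormor" → prefix "mor" already present; 3 new (m, o, r)
Total nodes = 5 + 12 + 8 + 7 + 4 + 7 + 0 + 6 + 3 = 52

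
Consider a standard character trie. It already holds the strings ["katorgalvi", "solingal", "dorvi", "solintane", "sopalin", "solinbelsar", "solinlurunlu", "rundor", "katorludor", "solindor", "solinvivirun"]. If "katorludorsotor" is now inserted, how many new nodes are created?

The longest prefix of "katorludorsotor" already in the trie is "katorludor" (length 10).
So 15 − 10 = 5 new nodes.

5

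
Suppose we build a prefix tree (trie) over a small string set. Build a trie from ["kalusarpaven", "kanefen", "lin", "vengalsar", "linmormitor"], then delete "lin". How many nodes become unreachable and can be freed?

0

After clearing the end-marker at "lin", prune upward until reaching a node still needed by another word.
Every node on "lin" is still needed (e.g. by "linmormitor"), so nothing is freed.
Nodes removed: 0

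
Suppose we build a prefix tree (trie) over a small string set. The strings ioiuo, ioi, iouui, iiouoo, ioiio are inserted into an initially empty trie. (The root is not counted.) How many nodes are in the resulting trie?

Trace insertions, counting only characters that open a new branch:
  "ioiuo" → 5 new (i, o, i, u, o)
  "ioi" → prefix "ioi" already present; 0 new (none)
  "iouui" → prefix "io" already present; 3 new (u, u, i)
  "iiouoo" → prefix "i" already present; 5 new (i, o, u, o, o)
  "ioiio" → prefix "ioi" already present; 2 new (i, o)
Total nodes = 5 + 0 + 3 + 5 + 2 = 15

15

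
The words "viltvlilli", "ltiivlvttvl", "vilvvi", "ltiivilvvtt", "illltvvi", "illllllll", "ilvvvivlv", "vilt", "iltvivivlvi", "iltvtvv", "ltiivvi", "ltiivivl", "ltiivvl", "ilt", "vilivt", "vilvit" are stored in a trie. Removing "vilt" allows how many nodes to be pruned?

0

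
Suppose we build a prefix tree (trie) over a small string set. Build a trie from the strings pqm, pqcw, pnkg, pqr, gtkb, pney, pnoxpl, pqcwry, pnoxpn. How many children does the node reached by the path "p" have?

The children of the "p" node are the distinct next characters among strings starting with "p".
Distinct next characters after "p": n, q.
That node has 2 child edges.

2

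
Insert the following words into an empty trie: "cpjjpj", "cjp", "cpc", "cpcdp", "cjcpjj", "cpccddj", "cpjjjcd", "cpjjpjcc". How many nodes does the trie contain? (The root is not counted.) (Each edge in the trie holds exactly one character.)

24

Insert word by word; a character creates a node only if that edge doesn't already exist:
  "cpjjpj" → 6 new (c, p, j, j, p, j)
  "cjp" → prefix "c" already present; 2 new (j, p)
  "cpc" → prefix "cp" already present; 1 new (c)
  "cpcdp" → prefix "cpc" already present; 2 new (d, p)
  "cjcpjj" → prefix "cj" already present; 4 new (c, p, j, j)
  "cpccddj" → prefix "cpc" already present; 4 new (c, d, d, j)
  "cpjjjcd" → prefix "cpjj" already present; 3 new (j, c, d)
  "cpjjpjcc" → prefix "cpjjpj" already present; 2 new (c, c)
Total nodes = 6 + 2 + 1 + 2 + 4 + 4 + 3 + 2 = 24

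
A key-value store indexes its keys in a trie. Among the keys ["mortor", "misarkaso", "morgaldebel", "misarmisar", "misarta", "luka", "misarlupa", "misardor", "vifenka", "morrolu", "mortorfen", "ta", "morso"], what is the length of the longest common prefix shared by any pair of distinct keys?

6

The deepest shared node is where two words last agree before diverging.
"mortor" and "mortorfen" agree on "mortor" (6 characters) before diverging; nothing deeper is shared.
Longest shared-prefix length: 6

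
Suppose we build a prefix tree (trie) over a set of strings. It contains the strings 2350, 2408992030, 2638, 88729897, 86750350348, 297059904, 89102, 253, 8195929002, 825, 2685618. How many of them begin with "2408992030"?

1

Walk to "2408992030"; the words in its subtree are exactly those with that prefix.
Matches: "2408992030"
Count: 1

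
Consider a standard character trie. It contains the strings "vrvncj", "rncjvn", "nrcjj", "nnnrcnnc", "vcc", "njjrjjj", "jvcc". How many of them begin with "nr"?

Walk to "nr"; the words in its subtree are exactly those with that prefix.
Matches: "nrcjj"
Count: 1

1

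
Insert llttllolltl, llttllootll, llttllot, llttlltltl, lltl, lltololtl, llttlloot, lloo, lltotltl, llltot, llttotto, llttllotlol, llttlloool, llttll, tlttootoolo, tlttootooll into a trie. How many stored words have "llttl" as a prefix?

Traverse to the node for "llttl", then collect every word in that subtree.
Matches: "llttll", "llttllolltl", "llttlloool", "llttlloot", "llttllootll", "llttllot", "llttllotlol", "llttlltltl"
Count: 8

8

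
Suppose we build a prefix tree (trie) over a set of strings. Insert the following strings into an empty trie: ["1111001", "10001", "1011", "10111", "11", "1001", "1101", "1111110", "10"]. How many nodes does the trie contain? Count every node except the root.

20

Insert word by word; a character creates a node only if that edge doesn't already exist:
  "1111001" → 7 new (1, 1, 1, 1, 0, 0, 1)
  "10001" → prefix "1" already present; 4 new (0, 0, 0, 1)
  "1011" → prefix "10" already present; 2 new (1, 1)
  "10111" → prefix "1011" already present; 1 new (1)
  "11" → prefix "11" already present; 0 new (none)
  "1001" → prefix "100" already present; 1 new (1)
  "1101" → prefix "11" already present; 2 new (0, 1)
  "1111110" → prefix "1111" already present; 3 new (1, 1, 0)
  "10" → prefix "10" already present; 0 new (none)
Total nodes = 7 + 4 + 2 + 1 + 0 + 1 + 2 + 3 + 0 = 20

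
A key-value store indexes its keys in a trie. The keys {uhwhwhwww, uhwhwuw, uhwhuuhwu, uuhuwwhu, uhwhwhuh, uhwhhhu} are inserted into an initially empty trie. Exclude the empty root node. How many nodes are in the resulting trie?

28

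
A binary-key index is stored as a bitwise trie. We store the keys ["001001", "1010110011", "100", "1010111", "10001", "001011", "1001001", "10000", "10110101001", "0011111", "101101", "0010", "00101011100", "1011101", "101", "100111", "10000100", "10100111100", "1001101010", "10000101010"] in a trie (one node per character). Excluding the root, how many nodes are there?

Count nodes per top-level branch (shared prefixes stored once):
  '0'-branch (0010, 001001, 00101011100, 001011, 0011111): 18 nodes
  '1'-branch (100, 10000, 10000100, 10000101010, 10001, 1001001, 1001101010, 100111, 101, 10100111100, 1010110011, 1010111, 101101, 10110101001, 1011101): 51 nodes
Sum: 69

69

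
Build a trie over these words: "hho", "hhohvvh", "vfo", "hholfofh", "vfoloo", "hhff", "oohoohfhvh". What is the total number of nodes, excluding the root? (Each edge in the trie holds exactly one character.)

Trie structure (* marks end of a word):
(root)
├─ h
│  └─ h
│     ├─ f
│     │  └─ f *
│     └─ o *
│        ├─ h
│        │  └─ v
│        │     └─ v
│        │        └─ h *
│        └─ l
│           └─ f
│              └─ o
│                 └─ f
│                    └─ h *
├─ o
│  └─ o
│     └─ h
│        └─ o
│           └─ o
│              └─ h
│                 └─ f
│                    └─ h
│                       └─ v
│                          └─ h *
└─ v
   └─ f
      └─ o *
         └─ l
            └─ o
               └─ o *
Counting every labelled node above: 30.

30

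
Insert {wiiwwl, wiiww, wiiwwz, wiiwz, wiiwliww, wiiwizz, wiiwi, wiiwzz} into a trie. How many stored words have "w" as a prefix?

Traverse to the node for "w", then collect every word in that subtree.
Words under "w": wiiwi, wiiwizz, wiiwliww, wiiww, wiiwwl, wiiwwz, wiiwz, wiiwzz
Count: 8

8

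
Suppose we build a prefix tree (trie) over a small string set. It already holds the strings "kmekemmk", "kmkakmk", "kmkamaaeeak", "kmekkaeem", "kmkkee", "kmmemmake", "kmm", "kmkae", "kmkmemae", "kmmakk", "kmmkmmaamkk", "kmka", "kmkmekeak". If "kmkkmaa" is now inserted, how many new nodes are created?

3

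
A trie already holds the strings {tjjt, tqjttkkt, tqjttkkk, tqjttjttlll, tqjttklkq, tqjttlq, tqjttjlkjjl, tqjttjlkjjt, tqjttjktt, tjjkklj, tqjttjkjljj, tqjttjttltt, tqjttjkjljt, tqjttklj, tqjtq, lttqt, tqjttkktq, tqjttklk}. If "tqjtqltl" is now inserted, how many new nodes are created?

3

"tqjtq" is already a path in the trie; the remaining "ltl" must be added.
Each of the 3 remaining characters creates one node.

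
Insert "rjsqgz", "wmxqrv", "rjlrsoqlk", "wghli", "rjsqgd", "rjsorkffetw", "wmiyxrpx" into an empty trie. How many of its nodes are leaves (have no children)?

7

Leaves are exactly the stored words that no other stored word extends.
Those words: "rjlrsoqlk", "rjsorkffetw", "rjsqgd", "rjsqgz", "wghli", "wmiyxrpx", "wmxqrv"
Leaf count: 7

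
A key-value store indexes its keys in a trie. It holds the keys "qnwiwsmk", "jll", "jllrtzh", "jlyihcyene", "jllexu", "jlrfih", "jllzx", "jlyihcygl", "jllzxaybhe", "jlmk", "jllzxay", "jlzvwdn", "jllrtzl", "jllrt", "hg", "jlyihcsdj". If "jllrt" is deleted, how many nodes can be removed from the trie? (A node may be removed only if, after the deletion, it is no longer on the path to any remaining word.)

After clearing the end-marker at "jllrt", prune upward until reaching a node still needed by another word.
Every node on "jllrt" is still needed (e.g. by "jllrtzh"), so nothing is freed.
Nodes removed: 0

0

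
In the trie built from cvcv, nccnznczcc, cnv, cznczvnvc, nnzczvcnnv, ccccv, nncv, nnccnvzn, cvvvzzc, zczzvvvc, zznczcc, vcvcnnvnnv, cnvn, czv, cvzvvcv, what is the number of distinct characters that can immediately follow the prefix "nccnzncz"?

1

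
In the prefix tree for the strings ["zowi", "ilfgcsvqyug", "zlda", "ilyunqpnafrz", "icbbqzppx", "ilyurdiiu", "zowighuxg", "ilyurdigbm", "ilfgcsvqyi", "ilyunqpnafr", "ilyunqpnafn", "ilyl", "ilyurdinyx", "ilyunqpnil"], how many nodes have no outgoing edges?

12

Leaves are exactly the stored words that no other stored word extends.
Those words: "icbbqzppx", "ilfgcsvqyi", "ilfgcsvqyug", "ilyl", "ilyunqpnafn", "ilyunqpnafrz", "ilyunqpnil", "ilyurdigbm", "ilyurdiiu", "ilyurdinyx", "zlda", "zowighuxg"
Leaf count: 12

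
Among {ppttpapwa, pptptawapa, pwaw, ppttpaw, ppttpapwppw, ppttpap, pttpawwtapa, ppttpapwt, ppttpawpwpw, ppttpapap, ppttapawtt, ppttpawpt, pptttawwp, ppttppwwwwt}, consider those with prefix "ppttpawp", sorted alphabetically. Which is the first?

ppttpawpt

DFS of the "ppttpawp" subtree visits, in order: "ppttpawpt", "ppttpawpwpw"
Position 1: ppttpawpt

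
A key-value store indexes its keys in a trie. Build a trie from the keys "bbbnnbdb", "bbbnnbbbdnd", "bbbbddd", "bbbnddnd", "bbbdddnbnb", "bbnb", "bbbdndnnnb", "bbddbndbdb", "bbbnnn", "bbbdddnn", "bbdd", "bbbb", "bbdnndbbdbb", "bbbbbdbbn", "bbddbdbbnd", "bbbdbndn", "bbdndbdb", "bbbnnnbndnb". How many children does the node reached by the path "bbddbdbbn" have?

The children of the "bbddbdbbn" node are the distinct next characters among strings starting with "bbddbdbbn".
Characters that immediately follow "bbddbdbbn" among the stored strings: {d}.
That node has 1 child edge.

1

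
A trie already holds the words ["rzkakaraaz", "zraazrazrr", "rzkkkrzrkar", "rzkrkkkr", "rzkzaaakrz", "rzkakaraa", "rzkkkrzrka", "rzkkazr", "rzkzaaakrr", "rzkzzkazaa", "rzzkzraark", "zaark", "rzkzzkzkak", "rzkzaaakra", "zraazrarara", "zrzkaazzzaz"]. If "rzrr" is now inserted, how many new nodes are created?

Walking "rzrr" from the root, the first 2 characters ("rz") follow existing edges; "r" is the first miss.
New nodes needed: |"rzrr"| − 2 = 4 − 2 = 2.

2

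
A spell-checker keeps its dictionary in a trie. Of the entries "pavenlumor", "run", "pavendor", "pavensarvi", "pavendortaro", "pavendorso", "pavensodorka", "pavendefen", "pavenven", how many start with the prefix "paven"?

8

Walk to "paven"; the words in its subtree are exactly those with that prefix.
Words under "paven": pavendefen, pavendor, pavendorso, pavendortaro, pavenlumor, pavensarvi, pavensodorka, pavenven
Count: 8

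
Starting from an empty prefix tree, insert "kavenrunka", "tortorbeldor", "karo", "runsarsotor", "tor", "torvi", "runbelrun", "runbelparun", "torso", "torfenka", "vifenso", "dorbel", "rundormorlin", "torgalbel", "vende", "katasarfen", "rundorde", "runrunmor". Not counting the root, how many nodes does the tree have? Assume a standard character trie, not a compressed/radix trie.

103

Trace insertions, counting only characters that open a new branch:
  "kavenrunka" → 10 new (k, a, v, e, n, r, u, n, k, a)
  "tortorbeldor" → 12 new (t, o, r, t, o, r, b, e, l, d, o, r)
  "karo" → prefix "ka" already present; 2 new (r, o)
  "runsarsotor" → 11 new (r, u, n, s, a, r, s, o, t, o, r)
  "tor" → prefix "tor" already present; 0 new (none)
  "torvi" → prefix "tor" already present; 2 new (v, i)
  "runbelrun" → prefix "run" already present; 6 new (b, e, l, r, u, n)
  "runbelparun" → prefix "runbel" already present; 5 new (p, a, r, u, n)
  "torso" → prefix "tor" already present; 2 new (s, o)
  "torfenka" → prefix "tor" already present; 5 new (f, e, n, k, a)
  "vifenso" → 7 new (v, i, f, e, n, s, o)
  "dorbel" → 6 new (d, o, r, b, e, l)
  "rundormorlin" → prefix "run" already present; 9 new (d, o, r, m, o, r, l, i, n)
  "torgalbel" → prefix "tor" already present; 6 new (g, a, l, b, e, l)
  "vende" → prefix "v" already present; 4 new (e, n, d, e)
  "katasarfen" → prefix "ka" already present; 8 new (t, a, s, a, r, f, e, n)
  "rundorde" → prefix "rundor" already present; 2 new (d, e)
  "runrunmor" → prefix "run" already present; 6 new (r, u, n, m, o, r)
Total nodes = 10 + 12 + 2 + 11 + 0 + 2 + 6 + 5 + 2 + 5 + 7 + 6 + 9 + 6 + 4 + 8 + 2 + 6 = 103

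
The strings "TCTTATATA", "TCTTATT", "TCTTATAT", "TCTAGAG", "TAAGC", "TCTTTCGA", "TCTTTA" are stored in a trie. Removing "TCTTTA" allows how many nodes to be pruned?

After clearing the end-marker at "TCTTTA", prune upward until reaching a node still needed by another word.
The suffix "A" (1 node) is used only by "TCTTTA"; the node for "TCTTT" still has the child "C", so pruning stops there.
Nodes removed: 1

1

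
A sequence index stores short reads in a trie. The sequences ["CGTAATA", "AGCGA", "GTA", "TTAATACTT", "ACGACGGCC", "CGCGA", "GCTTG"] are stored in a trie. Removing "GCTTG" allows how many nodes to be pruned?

After clearing the end-marker at "GCTTG", prune upward until reaching a node still needed by another word.
The suffix "CTTG" (4 nodes) is used only by "GCTTG"; the node for "G" still has the child "T", so pruning stops there.
Nodes removed: 4

4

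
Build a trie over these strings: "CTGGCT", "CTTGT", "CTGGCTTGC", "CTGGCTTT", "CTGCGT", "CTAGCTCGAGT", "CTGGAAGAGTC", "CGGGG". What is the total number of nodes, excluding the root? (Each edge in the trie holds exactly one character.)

36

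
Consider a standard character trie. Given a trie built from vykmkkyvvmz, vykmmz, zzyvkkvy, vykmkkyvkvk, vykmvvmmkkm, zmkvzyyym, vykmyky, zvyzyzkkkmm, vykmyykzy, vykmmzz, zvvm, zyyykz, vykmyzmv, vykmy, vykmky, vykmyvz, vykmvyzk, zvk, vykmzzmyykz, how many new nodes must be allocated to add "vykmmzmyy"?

3

Walking "vykmmzmyy" from the root, the first 6 characters ("vykmmz") follow existing edges; "m" is the first miss.
So 9 − 6 = 3 new nodes.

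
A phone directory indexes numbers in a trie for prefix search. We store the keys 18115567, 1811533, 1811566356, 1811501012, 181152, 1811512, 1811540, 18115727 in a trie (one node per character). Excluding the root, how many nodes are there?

28

Count nodes per top-level branch (shared prefixes stored once):
  '1'-branch (1811501012, 1811512, 181152, 1811533, 1811540, 18115567, 1811566356, 18115727): 28 nodes
Sum: 28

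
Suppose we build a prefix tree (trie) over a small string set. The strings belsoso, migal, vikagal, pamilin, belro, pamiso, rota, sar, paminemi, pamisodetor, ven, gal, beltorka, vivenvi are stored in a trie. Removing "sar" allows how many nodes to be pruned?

3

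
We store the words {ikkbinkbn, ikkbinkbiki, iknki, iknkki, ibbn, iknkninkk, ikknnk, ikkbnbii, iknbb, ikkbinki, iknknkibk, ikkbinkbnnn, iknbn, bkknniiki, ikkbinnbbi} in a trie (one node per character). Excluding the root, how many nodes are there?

55

Count nodes per top-level branch (shared prefixes stored once):
  'b'-branch (bkknniiki): 9 nodes
  'i'-branch (ibbn, ikkbinkbiki, ikkbinkbn, ikkbinkbnnn, ikkbinki, ikkbinnbbi, ikkbnbii, ikknnk, iknbb, iknbn, iknki, iknkki, iknkninkk, iknknkibk): 46 nodes
Sum: 55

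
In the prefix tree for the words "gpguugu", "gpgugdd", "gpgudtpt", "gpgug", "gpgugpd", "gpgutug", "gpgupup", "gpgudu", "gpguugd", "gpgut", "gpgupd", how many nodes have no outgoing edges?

Leaves are exactly the stored words that no other stored word extends.
Those words: "gpgudtpt", "gpgudu", "gpgugdd", "gpgugpd", "gpgupd", "gpgupup", "gpgutug", "gpguugd", "gpguugu"
Leaf count: 9

9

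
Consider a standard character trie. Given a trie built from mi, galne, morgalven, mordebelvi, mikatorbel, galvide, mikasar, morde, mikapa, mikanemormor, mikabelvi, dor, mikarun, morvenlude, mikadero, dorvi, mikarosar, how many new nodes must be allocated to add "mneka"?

4

Walking "mneka" from the root, the first 1 characters ("m") follow existing edges; "n" is the first miss.
Each of the 4 remaining characters creates one node.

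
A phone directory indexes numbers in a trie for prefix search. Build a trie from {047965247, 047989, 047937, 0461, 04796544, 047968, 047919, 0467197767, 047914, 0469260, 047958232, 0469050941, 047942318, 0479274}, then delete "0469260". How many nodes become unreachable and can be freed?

3

Walk "0469260" from the leaf back toward the root, removing each node that no remaining word uses.
The suffix "260" (3 nodes) is used only by "0469260"; the node for "0469" still has the child "0", so pruning stops there.
Nodes removed: 3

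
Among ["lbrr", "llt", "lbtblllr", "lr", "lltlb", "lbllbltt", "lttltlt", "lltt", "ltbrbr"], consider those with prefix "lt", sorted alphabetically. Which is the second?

lttltlt

Filter for "lt…" and sort: "ltbrbr", "lttltlt"
Position 2: lttltlt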